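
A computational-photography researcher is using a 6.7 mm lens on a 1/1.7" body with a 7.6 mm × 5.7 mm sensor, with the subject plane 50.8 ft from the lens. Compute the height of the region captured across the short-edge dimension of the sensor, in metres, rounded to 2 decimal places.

dₒ: 50.8 ft × 304.8 mm/ft = 15483.84 mm.
Similar triangles through the lens centre give W/dₒ = h/dᵢ; with 1/f = 1/dₒ + 1/dᵢ this gives W = h·(dₒ − f)/f.
W = 5.7 mm × (15483.8 − 6.7) / 6.7 = 5.7 × 2310.0208 ≈ 13167.119 mm = 13.1671 m.

13.17 m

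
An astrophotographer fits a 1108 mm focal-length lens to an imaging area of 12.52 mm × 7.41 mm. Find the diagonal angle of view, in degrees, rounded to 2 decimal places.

0.75°

Sensor diagonal = √(12.52² + 7.41²) = √211.6585 ≈ 14.5485 mm.
Angle of view α = 2·arctan(d/2f) with d = 14.5485 mm and f = 1108 mm.
d/2f = 0.00657; arctan(0.00657) ≈ 0.3762°, so α ≈ 0.7523°.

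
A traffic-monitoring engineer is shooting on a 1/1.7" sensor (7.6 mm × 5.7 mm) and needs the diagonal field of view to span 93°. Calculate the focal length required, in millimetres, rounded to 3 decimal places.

4.508 mm

Sensor diagonal = √(7.6² + 5.7²) = √90.2500 ≈ 9.5000 mm.
From α = 2·arctan(d/2f) we get f = d / (2·tan(α/2)).
With d = 9.5000 mm and α/2 = 46.5°, tan(α/2) ≈ 1.05378, so f ≈ 9.5000 / 2.10756 ≈ 4.5076 mm.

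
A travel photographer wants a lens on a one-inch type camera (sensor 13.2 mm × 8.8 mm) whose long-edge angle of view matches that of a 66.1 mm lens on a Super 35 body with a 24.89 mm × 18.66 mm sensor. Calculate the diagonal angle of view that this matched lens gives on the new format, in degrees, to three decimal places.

25.500°

Equal long-edge AOV ⇒ f₂ = f₁ · 13.2/24.89 = 66.1 × 0.53033 ≈ 35.0550 mm.
Sensor diagonal = √(13.2² + 8.8²) = √251.6800 ≈ 15.8644 mm.
Diagonal AOV on the new format = 2·arctan(15.8644 / (2 × 35.0550)) = 2·arctan(0.22628) ≈ 25.5002°.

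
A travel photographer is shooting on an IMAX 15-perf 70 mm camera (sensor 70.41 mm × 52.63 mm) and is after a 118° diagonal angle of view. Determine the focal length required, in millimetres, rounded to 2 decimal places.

Sensor diagonal = √(70.41² + 52.63²) = √7727.4850 ≈ 87.9061 mm.
From α = 2·arctan(d/2f) we get f = d / (2·tan(α/2)).
With d = 87.9061 mm and α/2 = 59°, tan(α/2) ≈ 1.66428, so f ≈ 87.9061 / 3.32856 ≈ 26.4097 mm.

26.41 mm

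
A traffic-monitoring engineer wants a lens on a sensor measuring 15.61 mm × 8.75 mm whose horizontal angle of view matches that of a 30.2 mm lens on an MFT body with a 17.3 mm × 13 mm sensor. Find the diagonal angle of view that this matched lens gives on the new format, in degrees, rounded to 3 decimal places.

Equal horizontal AOV ⇒ f₂ = f₁ · 15.61/17.3 = 30.2 × 0.90231 ≈ 27.2498 mm.
Sensor diagonal = √(15.61² + 8.75²) = √320.2346 ≈ 17.8951 mm.
Diagonal AOV on the new format = 2·arctan(17.8951 / (2 × 27.2498)) = 2·arctan(0.32835) ≈ 36.3555°.

36.355°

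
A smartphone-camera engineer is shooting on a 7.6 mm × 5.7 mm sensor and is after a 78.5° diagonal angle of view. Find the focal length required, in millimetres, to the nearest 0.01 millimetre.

Sensor diagonal = √(7.6² + 5.7²) = √90.2500 ≈ 9.5000 mm.
From α = 2·arctan(d/2f) we get f = d / (2·tan(α/2)).
With d = 9.5000 mm and α/2 = 39.25°, tan(α/2) ≈ 0.81703, so f ≈ 9.5000 / 1.63407 ≈ 5.8137 mm.

5.81 mm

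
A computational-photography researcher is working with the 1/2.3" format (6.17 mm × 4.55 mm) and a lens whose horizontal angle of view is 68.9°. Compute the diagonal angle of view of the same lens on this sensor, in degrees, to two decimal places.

80.89°

From the horizontal AOV: f = 6.17 / (2·tan(34.45°)) = 6.17 / 1.37199 ≈ 4.4971 mm.
Sensor diagonal = √(6.17² + 4.55²) = √58.7714 ≈ 7.6663 mm.
Diagonal AOV = 2·arctan(7.6663 / (2 × 4.4971)) = 2·arctan(0.85235) ≈ 80.8855°.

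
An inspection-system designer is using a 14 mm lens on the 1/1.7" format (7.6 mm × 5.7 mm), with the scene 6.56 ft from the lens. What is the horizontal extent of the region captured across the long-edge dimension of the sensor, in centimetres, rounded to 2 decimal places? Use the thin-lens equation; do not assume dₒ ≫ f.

107.78 cm

dₒ: 6.56 ft × 304.8 mm/ft = 1999.49 mm.
Similar triangles through the lens centre give W/dₒ = w/dᵢ; with 1/f = 1/dₒ + 1/dᵢ this gives W = w·(dₒ − f)/f.
W = 7.6 mm × (1999.49 − 14) / 14 = 7.6 × 141.8206 ≈ 1077.836 mm = 107.784 cm.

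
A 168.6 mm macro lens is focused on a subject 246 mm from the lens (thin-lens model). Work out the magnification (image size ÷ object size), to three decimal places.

Thin lens: 1/f = 1/dₒ + 1/dᵢ → 1/dᵢ = 1/168.6 − 1/246 = 0.0018662 mm⁻¹, so dᵢ ≈ 535.8605 mm.
Magnification m = dᵢ/dₒ = 535.8605/246 ≈ 2.17829.

2.178×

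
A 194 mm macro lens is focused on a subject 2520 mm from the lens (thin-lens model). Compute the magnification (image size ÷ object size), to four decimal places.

0.0834×

Thin lens: 1/f = 1/dₒ + 1/dᵢ → 1/dᵢ = 1/194 − 1/2520 = 0.0047578 mm⁻¹, so dᵢ ≈ 210.1806 mm.
Magnification m = dᵢ/dₒ = 210.1806/2520 ≈ 0.08340.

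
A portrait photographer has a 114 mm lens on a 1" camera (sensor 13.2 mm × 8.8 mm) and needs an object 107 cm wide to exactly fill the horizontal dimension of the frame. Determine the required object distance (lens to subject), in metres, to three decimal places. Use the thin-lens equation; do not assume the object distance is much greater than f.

W: 107 cm = 1070 mm.
Magnification m = w/W = dᵢ/dₒ; combined with 1/f = 1/dₒ + 1/dᵢ this gives dₒ = f·(1 + W/w).
dₒ = 114 mm × (1 + 1070/13.2) = 114 × 82.0606 ≈ 9354.909 mm = 9.35491 m.

9.355 m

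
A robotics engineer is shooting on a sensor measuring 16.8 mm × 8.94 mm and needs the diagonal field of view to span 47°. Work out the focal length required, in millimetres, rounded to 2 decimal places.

21.88 mm

Sensor diagonal = √(16.8² + 8.94²) = √362.1636 ≈ 19.0306 mm.
From α = 2·arctan(d/2f) we get f = d / (2·tan(α/2)).
With d = 19.0306 mm and α/2 = 23.5°, tan(α/2) ≈ 0.43481, so f ≈ 19.0306 / 0.86962 ≈ 21.8837 mm.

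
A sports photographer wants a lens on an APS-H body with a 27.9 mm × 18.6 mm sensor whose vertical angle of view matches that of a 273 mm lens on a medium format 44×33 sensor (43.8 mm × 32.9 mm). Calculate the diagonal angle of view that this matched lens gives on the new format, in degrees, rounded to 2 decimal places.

Equal vertical AOV ⇒ f₂ = f₁ · 18.6/32.9 = 273 × 0.56535 ≈ 154.3404 mm.
Sensor diagonal = √(27.9² + 18.6²) = √1124.3700 ≈ 33.5316 mm.
Diagonal AOV on the new format = 2·arctan(33.5316 / (2 × 154.3404)) = 2·arctan(0.10863) ≈ 12.3993°.

12.40°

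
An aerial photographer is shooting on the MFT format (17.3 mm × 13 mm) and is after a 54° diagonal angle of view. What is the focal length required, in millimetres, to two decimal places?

21.24 mm

Sensor diagonal = √(17.3² + 13²) = √468.2900 ≈ 21.6400 mm.
From α = 2·arctan(d/2f) we get f = d / (2·tan(α/2)).
With d = 21.6400 mm and α/2 = 27°, tan(α/2) ≈ 0.50953, so f ≈ 21.6400 / 1.01905 ≈ 21.2355 mm.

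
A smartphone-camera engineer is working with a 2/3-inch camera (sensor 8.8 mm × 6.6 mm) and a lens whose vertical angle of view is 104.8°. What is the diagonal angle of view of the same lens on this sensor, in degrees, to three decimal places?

From the vertical AOV: f = 6.6 / (2·tan(52.4°)) = 6.6 / 2.59705 ≈ 2.5413 mm.
Sensor diagonal = √(8.8² + 6.6²) = √121.0000 ≈ 11.0000 mm.
Diagonal AOV = 2·arctan(11.0000 / (2 × 2.5413)) = 2·arctan(2.16421) ≈ 130.4003°.

130.400°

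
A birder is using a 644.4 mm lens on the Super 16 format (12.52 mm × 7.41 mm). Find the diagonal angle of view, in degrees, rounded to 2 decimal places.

1.29°

Sensor diagonal = √(12.52² + 7.41²) = √211.6585 ≈ 14.5485 mm.
Angle of view α = 2·arctan(d/2f) with d = 14.5485 mm and f = 644.4 mm.
d/2f = 0.01129; arctan(0.01129) ≈ 0.6468°, so α ≈ 1.2935°.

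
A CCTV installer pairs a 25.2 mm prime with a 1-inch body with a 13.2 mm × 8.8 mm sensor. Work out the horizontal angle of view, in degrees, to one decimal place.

Angle of view α = 2·arctan(w/2f) with w = 13.2 mm and f = 25.2 mm.
w/2f = 0.26190; arctan(0.26190) ≈ 14.6764°, so α ≈ 29.3528°.

29.4°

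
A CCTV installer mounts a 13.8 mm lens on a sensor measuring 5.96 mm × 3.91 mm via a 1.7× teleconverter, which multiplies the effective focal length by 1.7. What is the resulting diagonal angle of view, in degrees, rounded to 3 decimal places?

Effective focal length f = 13.8 × 1.7 = 23.46 mm.
Sensor diagonal = √(5.96² + 3.91²) = √50.8097 ≈ 7.1281 mm.
α = 2·arctan(7.128 / (2 × 23.46)) = 2·arctan(0.15192) ≈ 17.2767°.

17.277°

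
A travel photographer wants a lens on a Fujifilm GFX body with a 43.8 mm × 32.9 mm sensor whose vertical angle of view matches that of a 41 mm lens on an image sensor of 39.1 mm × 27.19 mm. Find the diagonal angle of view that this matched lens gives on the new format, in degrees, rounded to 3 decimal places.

57.807°

Equal vertical AOV ⇒ f₂ = f₁ · 32.9/27.19 = 41 × 1.21000 ≈ 49.6102 mm.
Sensor diagonal = √(43.8² + 32.9²) = √3000.8500 ≈ 54.7800 mm.
Diagonal AOV on the new format = 2·arctan(54.7800 / (2 × 49.6102)) = 2·arctan(0.55210) ≈ 57.8066°.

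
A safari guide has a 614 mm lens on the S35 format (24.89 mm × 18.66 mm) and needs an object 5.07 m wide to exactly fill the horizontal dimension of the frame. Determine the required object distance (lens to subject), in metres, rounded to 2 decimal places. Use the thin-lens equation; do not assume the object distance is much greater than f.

125.68 m

W: 5.07 m = 5070 mm.
Magnification m = w/W = dᵢ/dₒ; combined with 1/f = 1/dₒ + 1/dᵢ this gives dₒ = f·(1 + W/w).
dₒ = 614 mm × (1 + 5070/24.89) = 614 × 204.6963 ≈ 125683.506 mm = 125.684 m.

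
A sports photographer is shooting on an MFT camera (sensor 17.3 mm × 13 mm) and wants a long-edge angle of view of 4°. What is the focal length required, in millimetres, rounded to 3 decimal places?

247.704 mm

From α = 2·arctan(w/2f) we get f = w / (2·tan(α/2)).
With w = 17.3 mm and α/2 = 2°, tan(α/2) ≈ 0.03492, so f ≈ 17.3 / 0.06984 ≈ 247.7036 mm.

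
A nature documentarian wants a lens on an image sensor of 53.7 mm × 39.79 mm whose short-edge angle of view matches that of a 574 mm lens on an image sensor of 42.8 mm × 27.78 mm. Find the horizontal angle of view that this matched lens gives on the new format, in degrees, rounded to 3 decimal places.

Equal short-edge AOV ⇒ f₂ = f₁ · 39.79/27.78 = 574 × 1.43233 ≈ 822.1548 mm.
Horizontal AOV on the new format = 2·arctan(53.7 / (2 × 822.1548)) = 2·arctan(0.03266) ≈ 3.7410°.

3.741°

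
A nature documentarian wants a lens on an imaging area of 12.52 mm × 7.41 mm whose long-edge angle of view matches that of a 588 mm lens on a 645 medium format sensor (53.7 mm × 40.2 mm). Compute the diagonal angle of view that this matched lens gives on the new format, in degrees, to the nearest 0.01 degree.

Equal long-edge AOV ⇒ f₂ = f₁ · 12.52/53.7 = 588 × 0.23315 ≈ 137.0905 mm.
Sensor diagonal = √(12.52² + 7.41²) = √211.6585 ≈ 14.5485 mm.
Diagonal AOV on the new format = 2·arctan(14.5485 / (2 × 137.0905)) = 2·arctan(0.05306) ≈ 6.0747°.

6.07°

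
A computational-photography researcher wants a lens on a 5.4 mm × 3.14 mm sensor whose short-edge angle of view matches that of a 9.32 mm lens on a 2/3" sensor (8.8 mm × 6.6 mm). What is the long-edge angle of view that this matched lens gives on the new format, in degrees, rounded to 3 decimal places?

Equal short-edge AOV ⇒ f₂ = f₁ · 3.14/6.6 = 9.32 × 0.47576 ≈ 4.4341 mm.
Long-edge AOV on the new format = 2·arctan(5.4 / (2 × 4.4341)) = 2·arctan(0.60892) ≈ 62.6764°.

62.676°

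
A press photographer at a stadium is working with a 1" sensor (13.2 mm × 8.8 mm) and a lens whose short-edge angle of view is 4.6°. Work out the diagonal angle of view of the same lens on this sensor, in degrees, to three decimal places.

From the short-edge AOV: f = 8.8 / (2·tan(2.3°)) = 8.8 / 0.08033 ≈ 109.5504 mm.
Sensor diagonal = √(13.2² + 8.8²) = √251.6800 ≈ 15.8644 mm.
Diagonal AOV = 2·arctan(15.8644 / (2 × 109.5504)) = 2·arctan(0.07241) ≈ 8.2828°.

8.283°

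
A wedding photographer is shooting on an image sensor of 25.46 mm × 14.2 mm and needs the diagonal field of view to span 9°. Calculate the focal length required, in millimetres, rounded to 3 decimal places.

Sensor diagonal = √(25.46² + 14.2²) = √849.8516 ≈ 29.1522 mm.
From α = 2·arctan(d/2f) we get f = d / (2·tan(α/2)).
With d = 29.1522 mm and α/2 = 4.5°, tan(α/2) ≈ 0.07870, so f ≈ 29.1522 / 0.15740 ≈ 185.2070 mm.

185.207 mm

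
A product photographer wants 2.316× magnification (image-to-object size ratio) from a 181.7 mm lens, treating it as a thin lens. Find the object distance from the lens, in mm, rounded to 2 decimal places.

260.15 mm

With m = dᵢ/dₒ and 1/f = 1/dₒ + 1/dᵢ, substituting dᵢ = m·dₒ gives 1/f = (1 + 1/m)/dₒ, hence dₒ = f·(1 + 1/m).
dₒ = 181.7 × (1 + 1/2.316) = 181.7 × 1.43178 ≈ 260.154 mm.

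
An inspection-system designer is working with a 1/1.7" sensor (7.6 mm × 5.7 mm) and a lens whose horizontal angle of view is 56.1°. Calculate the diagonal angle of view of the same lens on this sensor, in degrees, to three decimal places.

From the horizontal AOV: f = 7.6 / (2·tan(28.05°)) = 7.6 / 1.06566 ≈ 7.1317 mm.
Sensor diagonal = √(7.6² + 5.7²) = √90.2500 ≈ 9.5000 mm.
Diagonal AOV = 2·arctan(9.5000 / (2 × 7.1317)) = 2·arctan(0.66604) ≈ 67.3301°.

67.330°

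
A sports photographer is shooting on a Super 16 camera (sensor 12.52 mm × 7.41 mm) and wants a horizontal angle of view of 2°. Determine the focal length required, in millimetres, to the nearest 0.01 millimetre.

358.64 mm

From α = 2·arctan(w/2f) we get f = w / (2·tan(α/2)).
With w = 12.52 mm and α/2 = 1°, tan(α/2) ≈ 0.01746, so f ≈ 12.52 / 0.03491 ≈ 358.6352 mm.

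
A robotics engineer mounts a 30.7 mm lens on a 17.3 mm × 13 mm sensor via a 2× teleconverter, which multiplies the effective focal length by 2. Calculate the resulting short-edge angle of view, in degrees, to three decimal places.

Effective focal length f = 30.7 × 2 = 61.4 mm.
α = 2·arctan(13 / (2 × 61.4)) = 2·arctan(0.10586) ≈ 12.0860°.

12.086°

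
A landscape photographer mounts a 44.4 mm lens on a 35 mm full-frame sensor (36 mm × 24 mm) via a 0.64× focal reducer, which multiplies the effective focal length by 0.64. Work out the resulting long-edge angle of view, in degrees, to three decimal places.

64.704°

Effective focal length f = 44.4 × 0.64 = 28.416 mm.
α = 2·arctan(36 / (2 × 28.416)) = 2·arctan(0.63345) ≈ 64.7041°.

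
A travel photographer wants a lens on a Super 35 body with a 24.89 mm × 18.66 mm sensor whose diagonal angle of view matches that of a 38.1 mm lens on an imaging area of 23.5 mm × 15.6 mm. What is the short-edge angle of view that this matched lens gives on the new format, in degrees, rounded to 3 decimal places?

25.038°

Sensor diagonal = √(23.5² + 15.6²) = √795.6100 ≈ 28.2066 mm.
Sensor diagonal = √(24.89² + 18.66²) = √967.7077 ≈ 31.1080 mm.
Equal diagonal AOV ⇒ f₂ = f₁ · 31.1080/28.2066 = 38.1 × 1.10286 ≈ 42.0191 mm.
Short-edge AOV on the new format = 2·arctan(18.66 / (2 × 42.0191)) = 2·arctan(0.22204) ≈ 25.0379°.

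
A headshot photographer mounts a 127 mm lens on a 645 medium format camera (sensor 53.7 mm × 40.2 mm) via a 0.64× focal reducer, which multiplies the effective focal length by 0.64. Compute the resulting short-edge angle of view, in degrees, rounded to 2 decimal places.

Effective focal length f = 127 × 0.64 = 81.28 mm.
α = 2·arctan(40.2 / (2 × 81.28)) = 2·arctan(0.24729) ≈ 27.7804°.

27.78°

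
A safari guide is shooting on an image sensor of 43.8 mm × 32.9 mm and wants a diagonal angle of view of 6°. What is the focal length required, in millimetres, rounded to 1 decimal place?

522.6 mm

Sensor diagonal = √(43.8² + 32.9²) = √3000.8500 ≈ 54.7800 mm.
From α = 2·arctan(d/2f) we get f = d / (2·tan(α/2)).
With d = 54.7800 mm and α/2 = 3°, tan(α/2) ≈ 0.05241, so f ≈ 54.7800 / 0.10482 ≈ 522.6325 mm.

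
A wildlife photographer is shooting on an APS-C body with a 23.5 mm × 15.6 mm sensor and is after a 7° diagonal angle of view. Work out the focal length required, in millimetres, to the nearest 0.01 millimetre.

Sensor diagonal = √(23.5² + 15.6²) = √795.6100 ≈ 28.2066 mm.
From α = 2·arctan(d/2f) we get f = d / (2·tan(α/2)).
With d = 28.2066 mm and α/2 = 3.5°, tan(α/2) ≈ 0.06116, so f ≈ 28.2066 / 0.12233 ≈ 230.5866 mm.

230.59 mm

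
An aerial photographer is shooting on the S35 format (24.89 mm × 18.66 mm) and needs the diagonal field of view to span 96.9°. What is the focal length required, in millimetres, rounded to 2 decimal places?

Sensor diagonal = √(24.89² + 18.66²) = √967.7077 ≈ 31.1080 mm.
From α = 2·arctan(d/2f) we get f = d / (2·tan(α/2)).
With d = 31.1080 mm and α/2 = 48.45°, tan(α/2) ≈ 1.12831, so f ≈ 31.1080 / 2.25662 ≈ 13.7852 mm.

13.79 mm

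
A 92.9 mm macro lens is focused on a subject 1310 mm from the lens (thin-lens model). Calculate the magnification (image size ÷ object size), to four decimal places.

0.0763×

Thin lens: 1/f = 1/dₒ + 1/dᵢ → 1/dᵢ = 1/92.9 − 1/1310 = 0.0100009 mm⁻¹, so dᵢ ≈ 99.9910 mm.
Magnification m = dᵢ/dₒ = 99.9910/1310 ≈ 0.07633.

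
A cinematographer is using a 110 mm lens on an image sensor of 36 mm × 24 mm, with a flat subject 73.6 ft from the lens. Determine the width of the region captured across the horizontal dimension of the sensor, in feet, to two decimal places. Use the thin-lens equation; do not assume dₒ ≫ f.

dₒ: 73.6 ft × 304.8 mm/ft = 22433.28 mm.
Similar triangles through the lens centre give W/dₒ = w/dᵢ; with 1/f = 1/dₒ + 1/dᵢ this gives W = w·(dₒ − f)/f.
W = 36 mm × (22433.3 − 110) / 110 = 36 × 202.9389 ≈ 7305.800 mm = 7305.800/304.8 ft = 23.9692 ft.

23.97 ft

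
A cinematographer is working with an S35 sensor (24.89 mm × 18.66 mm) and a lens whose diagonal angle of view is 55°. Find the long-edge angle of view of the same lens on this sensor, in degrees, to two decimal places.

Sensor diagonal = √(24.89² + 18.66²) = √967.7077 ≈ 31.1080 mm.
From the diagonal AOV: f = 31.1080 / (2·tan(27.5°)) = 31.1080 / 1.04113 ≈ 29.8790 mm.
Long-edge AOV = 2·arctan(24.89 / (2 × 29.8790)) = 2·arctan(0.41651) ≈ 45.2248°.

45.22°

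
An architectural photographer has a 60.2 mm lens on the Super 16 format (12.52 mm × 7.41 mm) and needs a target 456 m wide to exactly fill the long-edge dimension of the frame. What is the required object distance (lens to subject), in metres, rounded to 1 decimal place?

W: 456 m = 456000 mm.
Magnification m = w/W = dᵢ/dₒ; combined with 1/f = 1/dₒ + 1/dᵢ this gives dₒ = f·(1 + W/w).
dₒ = 60.2 mm × (1 + 456000/12.52) = 60.2 × 36422.7252 ≈ 2192648.059 mm = 2192.65 m.

2192.6 m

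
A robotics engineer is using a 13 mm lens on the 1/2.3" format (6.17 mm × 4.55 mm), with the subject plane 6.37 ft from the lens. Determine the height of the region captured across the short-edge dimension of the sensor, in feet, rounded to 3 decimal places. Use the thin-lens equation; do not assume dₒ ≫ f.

2.215 ft

dₒ: 6.37 ft × 304.8 mm/ft = 1941.58 mm.
Similar triangles through the lens centre give W/dₒ = h/dᵢ; with 1/f = 1/dₒ + 1/dᵢ this gives W = h·(dₒ − f)/f.
W = 4.55 mm × (1941.58 − 13) / 13 = 4.55 × 148.3520 ≈ 675.002 mm = 675.002/304.8 ft = 2.21457 ft.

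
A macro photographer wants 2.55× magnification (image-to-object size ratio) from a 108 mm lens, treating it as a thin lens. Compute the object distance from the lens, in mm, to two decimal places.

With m = dᵢ/dₒ and 1/f = 1/dₒ + 1/dᵢ, substituting dᵢ = m·dₒ gives 1/f = (1 + 1/m)/dₒ, hence dₒ = f·(1 + 1/m).
dₒ = 108 × (1 + 1/2.55) = 108 × 1.39216 ≈ 150.353 mm.

150.35 mm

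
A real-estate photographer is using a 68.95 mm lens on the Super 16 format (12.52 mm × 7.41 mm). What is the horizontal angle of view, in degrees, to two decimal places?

Angle of view α = 2·arctan(w/2f) with w = 12.52 mm and f = 68.95 mm.
w/2f = 0.09079; arctan(0.09079) ≈ 5.1877°, so α ≈ 10.3754°.

10.38°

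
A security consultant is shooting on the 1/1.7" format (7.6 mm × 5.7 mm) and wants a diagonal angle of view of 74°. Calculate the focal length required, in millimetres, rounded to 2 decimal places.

Sensor diagonal = √(7.6² + 5.7²) = √90.2500 ≈ 9.5000 mm.
From α = 2·arctan(d/2f) we get f = d / (2·tan(α/2)).
With d = 9.5000 mm and α/2 = 37°, tan(α/2) ≈ 0.75355, so f ≈ 9.5000 / 1.50711 ≈ 6.3035 mm.

6.30 mm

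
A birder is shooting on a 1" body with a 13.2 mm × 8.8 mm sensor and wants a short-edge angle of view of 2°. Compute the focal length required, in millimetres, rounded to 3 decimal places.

252.076 mm

From α = 2·arctan(h/2f) we get f = h / (2·tan(α/2)).
With h = 8.8 mm and α/2 = 1°, tan(α/2) ≈ 0.01746, so f ≈ 8.8 / 0.03491 ≈ 252.0758 mm.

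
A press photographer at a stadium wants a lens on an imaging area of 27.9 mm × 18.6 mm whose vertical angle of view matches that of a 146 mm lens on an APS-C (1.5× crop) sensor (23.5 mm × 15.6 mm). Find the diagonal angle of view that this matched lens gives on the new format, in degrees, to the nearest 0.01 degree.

Equal vertical AOV ⇒ f₂ = f₁ · 18.6/15.6 = 146 × 1.19231 ≈ 174.0769 mm.
Sensor diagonal = √(27.9² + 18.6²) = √1124.3700 ≈ 33.5316 mm.
Diagonal AOV on the new format = 2·arctan(33.5316 / (2 × 174.0769)) = 2·arctan(0.09631) ≈ 11.0027°.

11.00°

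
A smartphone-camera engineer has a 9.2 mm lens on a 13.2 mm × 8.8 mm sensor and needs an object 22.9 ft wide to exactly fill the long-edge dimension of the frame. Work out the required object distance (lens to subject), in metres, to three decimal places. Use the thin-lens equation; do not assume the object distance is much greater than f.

W: 22.9 ft × 304.8 mm/ft = 6979.92 mm.
Magnification m = w/W = dᵢ/dₒ; combined with 1/f = 1/dₒ + 1/dᵢ this gives dₒ = f·(1 + W/w).
dₒ = 9.2 mm × (1 + 6979.92/13.2) = 9.2 × 529.7818 ≈ 4873.993 mm = 4.87399 m.

4.874 m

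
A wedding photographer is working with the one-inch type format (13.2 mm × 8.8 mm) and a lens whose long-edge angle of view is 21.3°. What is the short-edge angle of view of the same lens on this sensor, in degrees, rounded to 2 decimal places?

14.29°

From the long-edge AOV: f = 13.2 / (2·tan(10.65°)) = 13.2 / 0.37610 ≈ 35.0974 mm.
Short-edge AOV = 2·arctan(8.8 / (2 × 35.0974)) = 2·arctan(0.12537) ≈ 14.2913°.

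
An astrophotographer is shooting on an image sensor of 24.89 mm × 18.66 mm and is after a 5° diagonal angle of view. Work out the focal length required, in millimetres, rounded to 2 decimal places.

Sensor diagonal = √(24.89² + 18.66²) = √967.7077 ≈ 31.1080 mm.
From α = 2·arctan(d/2f) we get f = d / (2·tan(α/2)).
With d = 31.1080 mm and α/2 = 2.5°, tan(α/2) ≈ 0.04366, so f ≈ 31.1080 / 0.08732 ≈ 356.2452 mm.

356.25 mm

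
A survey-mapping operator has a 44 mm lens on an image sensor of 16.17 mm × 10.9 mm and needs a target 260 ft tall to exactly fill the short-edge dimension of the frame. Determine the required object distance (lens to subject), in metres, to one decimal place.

W: 260 ft × 304.8 mm/ft = 79248.00 mm.
Magnification m = h/W = dᵢ/dₒ; combined with 1/f = 1/dₒ + 1/dᵢ this gives dₒ = f·(1 + W/h).
dₒ = 44 mm × (1 + 79248/10.9) = 44 × 7271.4585 ≈ 319944.173 mm = 319.944 m.

319.9 m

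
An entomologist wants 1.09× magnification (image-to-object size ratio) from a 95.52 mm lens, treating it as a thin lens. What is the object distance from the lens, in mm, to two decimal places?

With m = dᵢ/dₒ and 1/f = 1/dₒ + 1/dᵢ, substituting dᵢ = m·dₒ gives 1/f = (1 + 1/m)/dₒ, hence dₒ = f·(1 + 1/m).
dₒ = 95.52 × (1 + 1/1.09) = 95.52 × 1.91743 ≈ 183.153 mm.

183.15 mm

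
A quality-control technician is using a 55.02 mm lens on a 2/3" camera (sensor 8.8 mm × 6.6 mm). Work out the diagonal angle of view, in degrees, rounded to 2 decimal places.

11.42°

Sensor diagonal = √(8.8² + 6.6²) = √121.0000 ≈ 11.0000 mm.
Angle of view α = 2·arctan(d/2f) with d = 11.0000 mm and f = 55.02 mm.
d/2f = 0.09996; arctan(0.09996) ≈ 5.7085°, so α ≈ 11.4171°.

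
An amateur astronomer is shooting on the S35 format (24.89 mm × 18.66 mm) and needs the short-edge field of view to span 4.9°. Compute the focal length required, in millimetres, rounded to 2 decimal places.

218.06 mm

From α = 2·arctan(h/2f) we get f = h / (2·tan(α/2)).
With h = 18.66 mm and α/2 = 2.45°, tan(α/2) ≈ 0.04279, so f ≈ 18.66 / 0.08557 ≈ 218.0587 mm.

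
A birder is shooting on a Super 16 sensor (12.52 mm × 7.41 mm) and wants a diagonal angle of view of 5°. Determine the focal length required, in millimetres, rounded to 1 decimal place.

Sensor diagonal = √(12.52² + 7.41²) = √211.6585 ≈ 14.5485 mm.
From α = 2·arctan(d/2f) we get f = d / (2·tan(α/2)).
With d = 14.5485 mm and α/2 = 2.5°, tan(α/2) ≈ 0.04366, so f ≈ 14.5485 / 0.08732 ≈ 166.6076 mm.

166.6 mm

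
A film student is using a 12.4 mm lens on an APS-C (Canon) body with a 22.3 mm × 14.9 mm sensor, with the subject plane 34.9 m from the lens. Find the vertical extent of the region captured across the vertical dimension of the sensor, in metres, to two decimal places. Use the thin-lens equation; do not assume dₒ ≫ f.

dₒ: 34.9 m = 34900 mm.
Similar triangles through the lens centre give W/dₒ = h/dᵢ; with 1/f = 1/dₒ + 1/dᵢ this gives W = h·(dₒ − f)/f.
W = 14.9 mm × (34900 − 12.4) / 12.4 = 14.9 × 2813.5161 ≈ 41921.390 mm = 41.9214 m.

41.92 m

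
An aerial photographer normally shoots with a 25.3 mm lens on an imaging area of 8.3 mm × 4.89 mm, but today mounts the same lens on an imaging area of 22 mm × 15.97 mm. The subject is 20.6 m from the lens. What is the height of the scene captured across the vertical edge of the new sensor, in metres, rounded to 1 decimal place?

13.0 m

The focal length stays 25.3 mm; the relevant sensor dimension is now h = 15.97 mm. Object distance dₒ = 20.6 m = 20600 mm.
Thin-lens field height W = h·(dₒ − f)/f = 15.97 × (20600 − 25.3)/25.3 ≈ 12987.271 mm = 12.9873 m.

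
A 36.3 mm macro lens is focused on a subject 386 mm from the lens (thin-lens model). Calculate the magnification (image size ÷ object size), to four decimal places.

Thin lens: 1/f = 1/dₒ + 1/dᵢ → 1/dᵢ = 1/36.3 − 1/386 = 0.0249575 mm⁻¹, so dᵢ ≈ 40.0681 mm.
Magnification m = dᵢ/dₒ = 40.0681/386 ≈ 0.10380.

0.1038×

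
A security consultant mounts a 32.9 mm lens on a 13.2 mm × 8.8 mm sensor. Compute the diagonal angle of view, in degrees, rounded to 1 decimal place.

Sensor diagonal = √(13.2² + 8.8²) = √251.6800 ≈ 15.8644 mm.
Angle of view α = 2·arctan(d/2f) with d = 15.8644 mm and f = 32.9 mm.
d/2f = 0.24110; arctan(0.24110) ≈ 13.5553°, so α ≈ 27.1107°.

27.1°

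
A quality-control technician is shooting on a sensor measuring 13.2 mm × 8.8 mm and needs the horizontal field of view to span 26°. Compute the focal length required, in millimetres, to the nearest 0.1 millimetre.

From α = 2·arctan(w/2f) we get f = w / (2·tan(α/2)).
With w = 13.2 mm and α/2 = 13°, tan(α/2) ≈ 0.23087, so f ≈ 13.2 / 0.46174 ≈ 28.5877 mm.

28.6 mm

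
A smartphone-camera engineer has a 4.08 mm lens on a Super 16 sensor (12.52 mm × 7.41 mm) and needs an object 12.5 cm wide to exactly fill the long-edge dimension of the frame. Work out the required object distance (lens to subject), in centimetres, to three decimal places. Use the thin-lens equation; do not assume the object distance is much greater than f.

W: 12.5 cm = 125 mm.
Magnification m = w/W = dᵢ/dₒ; combined with 1/f = 1/dₒ + 1/dᵢ this gives dₒ = f·(1 + W/w).
dₒ = 4.08 mm × (1 + 125/12.52) = 4.08 × 10.9840 ≈ 44.815 mm = 4.48148 cm.

4.481 cm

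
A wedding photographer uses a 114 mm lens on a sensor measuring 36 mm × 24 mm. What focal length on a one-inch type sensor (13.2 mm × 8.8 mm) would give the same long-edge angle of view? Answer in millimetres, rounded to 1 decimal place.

41.8 mm

Equal angle of view means equal width/f ratio, so f₂ = f₁ · (width₂/width₁) = 114 × 13.2/36.
f₂ = 114 × 0.36667 ≈ 41.800 mm.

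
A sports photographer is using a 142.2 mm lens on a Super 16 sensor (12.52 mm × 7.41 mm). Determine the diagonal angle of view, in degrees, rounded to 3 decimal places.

Sensor diagonal = √(12.52² + 7.41²) = √211.6585 ≈ 14.5485 mm.
Angle of view α = 2·arctan(d/2f) with d = 14.5485 mm and f = 142.2 mm.
d/2f = 0.05116; arctan(0.05116) ≈ 2.9284°, so α ≈ 5.8568°.

5.857°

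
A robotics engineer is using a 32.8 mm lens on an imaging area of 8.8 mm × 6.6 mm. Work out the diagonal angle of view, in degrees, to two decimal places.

19.04°

Sensor diagonal = √(8.8² + 6.6²) = √121.0000 ≈ 11.0000 mm.
Angle of view α = 2·arctan(d/2f) with d = 11.0000 mm and f = 32.8 mm.
d/2f = 0.16768; arctan(0.16768) ≈ 9.5190°, so α ≈ 19.0379°.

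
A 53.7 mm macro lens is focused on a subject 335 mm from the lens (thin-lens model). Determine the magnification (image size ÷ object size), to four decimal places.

Thin lens: 1/f = 1/dₒ + 1/dᵢ → 1/dᵢ = 1/53.7 − 1/335 = 0.0156369 mm⁻¹, so dᵢ ≈ 63.9513 mm.
Magnification m = dᵢ/dₒ = 63.9513/335 ≈ 0.19090.

0.1909×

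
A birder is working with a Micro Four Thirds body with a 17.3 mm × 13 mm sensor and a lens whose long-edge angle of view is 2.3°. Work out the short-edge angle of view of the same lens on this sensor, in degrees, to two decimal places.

From the long-edge AOV: f = 17.3 / (2·tan(1.15°)) = 17.3 / 0.04015 ≈ 430.9060 mm.
Short-edge AOV = 2·arctan(13 / (2 × 430.9060)) = 2·arctan(0.01508) ≈ 1.7284°.

1.73°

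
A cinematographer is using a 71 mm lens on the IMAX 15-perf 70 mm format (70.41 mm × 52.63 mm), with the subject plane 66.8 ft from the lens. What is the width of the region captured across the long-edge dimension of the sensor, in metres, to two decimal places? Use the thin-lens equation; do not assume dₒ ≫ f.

dₒ: 66.8 ft × 304.8 mm/ft = 20360.64 mm.
Similar triangles through the lens centre give W/dₒ = w/dᵢ; with 1/f = 1/dₒ + 1/dᵢ this gives W = w·(dₒ − f)/f.
W = 70.41 mm × (20360.6 − 71) / 71 = 70.41 × 285.7696 ≈ 20121.035 mm = 20.121 m.

20.12 m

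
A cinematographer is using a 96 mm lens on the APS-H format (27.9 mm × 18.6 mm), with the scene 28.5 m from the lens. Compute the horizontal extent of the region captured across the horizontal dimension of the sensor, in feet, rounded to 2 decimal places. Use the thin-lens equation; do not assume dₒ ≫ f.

27.08 ft

dₒ: 28.5 m = 28500 mm.
Similar triangles through the lens centre give W/dₒ = w/dᵢ; with 1/f = 1/dₒ + 1/dᵢ this gives W = w·(dₒ − f)/f.
W = 27.9 mm × (28500 − 96) / 96 = 27.9 × 295.8750 ≈ 8254.913 mm = 8254.913/304.8 ft = 27.083 ft.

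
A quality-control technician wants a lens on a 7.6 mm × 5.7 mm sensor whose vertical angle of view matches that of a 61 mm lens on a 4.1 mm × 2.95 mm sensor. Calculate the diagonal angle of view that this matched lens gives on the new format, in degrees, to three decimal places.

4.616°

Equal vertical AOV ⇒ f₂ = f₁ · 5.7/2.95 = 61 × 1.93220 ≈ 117.8644 mm.
Sensor diagonal = √(7.6² + 5.7²) = √90.2500 ≈ 9.5000 mm.
Diagonal AOV on the new format = 2·arctan(9.5000 / (2 × 117.8644)) = 2·arctan(0.04030) ≈ 4.6156°.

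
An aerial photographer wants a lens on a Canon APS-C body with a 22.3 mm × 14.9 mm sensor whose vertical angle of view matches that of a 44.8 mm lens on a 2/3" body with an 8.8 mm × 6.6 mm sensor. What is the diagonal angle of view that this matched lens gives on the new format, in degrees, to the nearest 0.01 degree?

15.11°

Equal vertical AOV ⇒ f₂ = f₁ · 14.9/6.6 = 44.8 × 2.25758 ≈ 101.1394 mm.
Sensor diagonal = √(22.3² + 14.9²) = √719.3000 ≈ 26.8198 mm.
Diagonal AOV on the new format = 2·arctan(26.8198 / (2 × 101.1394)) = 2·arctan(0.13259) ≈ 15.1054°.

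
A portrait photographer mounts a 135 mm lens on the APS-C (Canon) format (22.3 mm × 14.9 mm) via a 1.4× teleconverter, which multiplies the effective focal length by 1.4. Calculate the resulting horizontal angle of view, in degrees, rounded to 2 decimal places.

Effective focal length f = 135 × 1.4 = 189 mm.
α = 2·arctan(22.3 / (2 × 189)) = 2·arctan(0.05899) ≈ 6.7525°.

6.75°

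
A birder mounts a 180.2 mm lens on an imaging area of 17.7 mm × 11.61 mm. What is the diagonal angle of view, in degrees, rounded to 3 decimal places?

Sensor diagonal = √(17.7² + 11.61²) = √448.0821 ≈ 21.1679 mm.
Angle of view α = 2·arctan(d/2f) with d = 21.1679 mm and f = 180.2 mm.
d/2f = 0.05873; arctan(0.05873) ≈ 3.3614°, so α ≈ 6.7228°.

6.723°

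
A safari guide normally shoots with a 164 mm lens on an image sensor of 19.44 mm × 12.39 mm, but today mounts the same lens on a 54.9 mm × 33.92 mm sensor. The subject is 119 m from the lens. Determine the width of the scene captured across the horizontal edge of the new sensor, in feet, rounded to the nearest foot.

The focal length stays 164 mm; the relevant sensor dimension is now w = 54.9 mm. Object distance dₒ = 119 m = 119000 mm.
Thin-lens field width W = w·(dₒ − f)/f = 54.9 × (119000 − 164)/164 ≈ 39781.076 mm = 39781.076/304.8 ft = 130.515 ft.

131 ft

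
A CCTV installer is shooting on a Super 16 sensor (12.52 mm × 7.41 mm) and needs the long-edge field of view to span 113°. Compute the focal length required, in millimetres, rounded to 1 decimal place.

From α = 2·arctan(w/2f) we get f = w / (2·tan(α/2)).
With w = 12.52 mm and α/2 = 56.5°, tan(α/2) ≈ 1.51084, so f ≈ 12.52 / 3.02167 ≈ 4.1434 mm.

4.1 mm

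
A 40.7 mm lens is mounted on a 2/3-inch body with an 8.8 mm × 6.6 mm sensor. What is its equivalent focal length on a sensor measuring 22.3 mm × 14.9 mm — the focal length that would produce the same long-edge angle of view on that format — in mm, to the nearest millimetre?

Equal angle of view means equal width/f ratio, so f₂ = f₁ · (width₂/width₁) = 40.7 × 22.3/8.8.
f₂ = 40.7 × 2.53409 ≈ 103.138 mm.

103 mm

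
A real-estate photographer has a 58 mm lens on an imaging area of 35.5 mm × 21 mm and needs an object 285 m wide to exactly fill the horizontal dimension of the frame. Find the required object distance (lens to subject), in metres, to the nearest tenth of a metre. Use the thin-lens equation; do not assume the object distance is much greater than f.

465.7 m

W: 285 m = 285000 mm.
Magnification m = w/W = dᵢ/dₒ; combined with 1/f = 1/dₒ + 1/dᵢ this gives dₒ = f·(1 + W/w).
dₒ = 58 mm × (1 + 285000/35.5) = 58 × 8029.1690 ≈ 465691.803 mm = 465.692 m.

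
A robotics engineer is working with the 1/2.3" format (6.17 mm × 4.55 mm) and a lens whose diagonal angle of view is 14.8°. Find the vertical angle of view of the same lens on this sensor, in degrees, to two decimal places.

Sensor diagonal = √(6.17² + 4.55²) = √58.7714 ≈ 7.6663 mm.
From the diagonal AOV: f = 7.6663 / (2·tan(7.4°)) = 7.6663 / 0.25975 ≈ 29.5134 mm.
Vertical AOV = 2·arctan(4.55 / (2 × 29.5134)) = 2·arctan(0.07708) ≈ 8.8157°.

8.82°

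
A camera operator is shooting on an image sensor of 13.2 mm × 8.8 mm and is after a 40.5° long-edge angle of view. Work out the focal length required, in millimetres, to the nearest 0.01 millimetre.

From α = 2·arctan(w/2f) we get f = w / (2·tan(α/2)).
With w = 13.2 mm and α/2 = 20.25°, tan(α/2) ≈ 0.36892, so f ≈ 13.2 / 0.73784 ≈ 17.8901 mm.

17.89 mm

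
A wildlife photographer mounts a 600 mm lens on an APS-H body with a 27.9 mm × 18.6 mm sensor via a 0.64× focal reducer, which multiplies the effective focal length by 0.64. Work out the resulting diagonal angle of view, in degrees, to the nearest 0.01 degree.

5.00°

Effective focal length f = 600 × 0.64 = 384 mm.
Sensor diagonal = √(27.9² + 18.6²) = √1124.3700 ≈ 33.5316 mm.
α = 2·arctan(33.532 / (2 × 384)) = 2·arctan(0.04366) ≈ 5.0000°.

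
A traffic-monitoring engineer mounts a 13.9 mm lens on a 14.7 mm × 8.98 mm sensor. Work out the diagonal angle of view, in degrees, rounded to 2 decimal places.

Sensor diagonal = √(14.7² + 8.98²) = √296.7304 ≈ 17.2259 mm.
Angle of view α = 2·arctan(d/2f) with d = 17.2259 mm and f = 13.9 mm.
d/2f = 0.61964; arctan(0.61964) ≈ 31.7838°, so α ≈ 63.5676°.

63.57°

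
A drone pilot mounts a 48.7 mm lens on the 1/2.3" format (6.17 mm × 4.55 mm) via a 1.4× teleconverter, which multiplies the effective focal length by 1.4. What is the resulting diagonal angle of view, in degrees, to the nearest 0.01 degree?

6.44°

Effective focal length f = 48.7 × 1.4 = 68.18 mm.
Sensor diagonal = √(6.17² + 4.55²) = √58.7714 ≈ 7.6663 mm.
α = 2·arctan(7.666 / (2 × 68.18)) = 2·arctan(0.05622) ≈ 6.4356°.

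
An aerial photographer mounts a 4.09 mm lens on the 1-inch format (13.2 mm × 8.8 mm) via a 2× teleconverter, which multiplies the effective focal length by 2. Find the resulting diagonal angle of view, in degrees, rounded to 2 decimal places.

88.24°

Effective focal length f = 4.09 × 2 = 8.18 mm.
Sensor diagonal = √(13.2² + 8.8²) = √251.6800 ≈ 15.8644 mm.
α = 2·arctan(15.864 / (2 × 8.18)) = 2·arctan(0.96971) ≈ 88.2379°.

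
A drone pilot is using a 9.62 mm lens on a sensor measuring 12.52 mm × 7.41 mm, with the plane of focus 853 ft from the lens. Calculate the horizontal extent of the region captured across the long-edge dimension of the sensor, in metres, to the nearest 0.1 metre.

338.4 m

dₒ: 853 ft × 304.8 mm/ft = 259994.39 mm.
Similar triangles through the lens centre give W/dₒ = w/dᵢ; with 1/f = 1/dₒ + 1/dᵢ this gives W = w·(dₒ − f)/f.
W = 12.52 mm × (259994 − 9.62) / 9.62 = 12.52 × 27025.4440 ≈ 338358.559 mm = 338.359 m.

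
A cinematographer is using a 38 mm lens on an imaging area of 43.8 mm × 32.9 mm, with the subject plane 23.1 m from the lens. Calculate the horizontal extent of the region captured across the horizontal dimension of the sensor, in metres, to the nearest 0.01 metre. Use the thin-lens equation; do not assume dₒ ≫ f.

dₒ: 23.1 m = 23100 mm.
Similar triangles through the lens centre give W/dₒ = w/dᵢ; with 1/f = 1/dₒ + 1/dᵢ this gives W = w·(dₒ − f)/f.
W = 43.8 mm × (23100 − 38) / 38 = 43.8 × 606.8947 ≈ 26581.989 mm = 26.582 m.

26.58 m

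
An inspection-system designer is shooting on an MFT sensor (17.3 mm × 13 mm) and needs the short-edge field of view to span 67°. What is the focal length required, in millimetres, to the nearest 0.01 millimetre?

From α = 2·arctan(h/2f) we get f = h / (2·tan(α/2)).
With h = 13 mm and α/2 = 33.5°, tan(α/2) ≈ 0.66189, so f ≈ 13 / 1.32377 ≈ 9.8204 mm.

9.82 mm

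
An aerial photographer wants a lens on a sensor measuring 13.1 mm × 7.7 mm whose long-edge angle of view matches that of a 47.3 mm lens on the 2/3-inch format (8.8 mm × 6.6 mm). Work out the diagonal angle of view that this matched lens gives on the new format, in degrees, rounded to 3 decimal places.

Equal long-edge AOV ⇒ f₂ = f₁ · 13.1/8.8 = 47.3 × 1.48864 ≈ 70.4125 mm.
Sensor diagonal = √(13.1² + 7.7²) = √230.9000 ≈ 15.1954 mm.
Diagonal AOV on the new format = 2·arctan(15.1954 / (2 × 70.4125)) = 2·arctan(0.10790) ≈ 12.3171°.

12.317°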